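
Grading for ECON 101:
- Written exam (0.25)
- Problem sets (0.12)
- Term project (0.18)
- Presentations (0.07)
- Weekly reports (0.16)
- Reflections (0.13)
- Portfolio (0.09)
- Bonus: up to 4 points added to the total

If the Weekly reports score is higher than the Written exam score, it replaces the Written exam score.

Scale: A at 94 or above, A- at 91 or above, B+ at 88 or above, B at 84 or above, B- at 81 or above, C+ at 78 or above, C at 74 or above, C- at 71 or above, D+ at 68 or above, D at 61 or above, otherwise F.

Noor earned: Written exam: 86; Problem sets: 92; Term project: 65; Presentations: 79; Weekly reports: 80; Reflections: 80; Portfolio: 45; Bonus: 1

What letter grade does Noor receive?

Weekly reports (80) ≤ Written exam (86), so Written exam stays at 86.
Weighted total:
  Written exam 86 × 0.25 = 21.5
  Problem sets 92 × 0.12 = 11.04
  Term project 65 × 0.18 = 11.7
  Presentations 79 × 0.07 = 5.53
  Weekly reports 80 × 0.16 = 12.8
  Reflections 80 × 0.13 = 10.4
  Portfolio 45 × 0.09 = 4.05
Sum = 77.02
Bonus: 77.02 + 1 = 78.02
78.02 is ≥ 78 and < 81 → C+

C+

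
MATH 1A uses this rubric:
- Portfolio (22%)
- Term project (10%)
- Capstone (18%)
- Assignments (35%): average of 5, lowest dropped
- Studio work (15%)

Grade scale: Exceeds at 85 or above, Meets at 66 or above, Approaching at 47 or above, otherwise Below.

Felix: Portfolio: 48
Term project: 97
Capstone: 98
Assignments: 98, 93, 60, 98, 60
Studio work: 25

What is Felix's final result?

Meets

Assignments: drop 60 → average of remaining 4 = 349/4 = 87.25
Weighted total:
  Portfolio 48 × 0.22 = 10.56
  Term project 97 × 0.1 = 9.7
  Capstone 98 × 0.18 = 17.64
  Assignments 87.25 × 0.35 = 30.5375
  Studio work 25 × 0.15 = 3.75
Sum = 72.1875
72.1875 is ≥ 66 and < 85 → Meets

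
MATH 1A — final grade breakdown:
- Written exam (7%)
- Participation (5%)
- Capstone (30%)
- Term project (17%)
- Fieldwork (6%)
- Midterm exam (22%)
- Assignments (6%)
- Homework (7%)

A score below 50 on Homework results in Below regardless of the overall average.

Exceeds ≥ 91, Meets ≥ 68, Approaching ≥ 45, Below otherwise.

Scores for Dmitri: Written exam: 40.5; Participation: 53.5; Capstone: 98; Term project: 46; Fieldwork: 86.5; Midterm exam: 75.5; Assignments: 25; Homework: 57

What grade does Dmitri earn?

Homework score 57 ≥ 50: minimum met.
Weighted total:
  Written exam 40.5 × 0.07 = 2.835
  Participation 53.5 × 0.05 = 2.675
  Capstone 98 × 0.3 = 29.4
  Term project 46 × 0.17 = 7.82
  Fieldwork 86.5 × 0.06 = 5.19
  Midterm exam 75.5 × 0.22 = 16.61
  Assignments 25 × 0.06 = 1.5
  Homework 57 × 0.07 = 3.99
Sum = 70.02
70.02 is ≥ 68 and < 91 → Meets

Meets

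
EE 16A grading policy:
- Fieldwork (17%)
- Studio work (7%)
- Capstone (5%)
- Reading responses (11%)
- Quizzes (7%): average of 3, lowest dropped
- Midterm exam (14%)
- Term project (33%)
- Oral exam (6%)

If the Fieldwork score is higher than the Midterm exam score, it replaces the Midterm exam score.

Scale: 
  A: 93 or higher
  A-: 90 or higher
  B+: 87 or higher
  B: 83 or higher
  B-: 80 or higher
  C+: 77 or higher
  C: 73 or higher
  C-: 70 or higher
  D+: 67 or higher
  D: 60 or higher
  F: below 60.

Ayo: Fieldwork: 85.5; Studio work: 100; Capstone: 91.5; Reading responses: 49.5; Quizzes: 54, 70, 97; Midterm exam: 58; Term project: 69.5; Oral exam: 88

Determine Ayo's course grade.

Quizzes: drop 54 → average of remaining 2 = 167/2 = 83.5
Fieldwork (85.5) > Midterm exam (58), so Midterm exam counts as 85.5.
Weighted total:
  Fieldwork 85.5 × 0.17 = 14.535
  Studio work 100 × 0.07 = 7
  Capstone 91.5 × 0.05 = 4.575
  Reading responses 49.5 × 0.11 = 5.445
  Quizzes 83.5 × 0.07 = 5.845
  Midterm exam 85.5 × 0.14 = 11.97
  Term project 69.5 × 0.33 = 22.935
  Oral exam 88 × 0.06 = 5.28
Sum = 77.585
77.585 is ≥ 77 and < 80 → C+

C+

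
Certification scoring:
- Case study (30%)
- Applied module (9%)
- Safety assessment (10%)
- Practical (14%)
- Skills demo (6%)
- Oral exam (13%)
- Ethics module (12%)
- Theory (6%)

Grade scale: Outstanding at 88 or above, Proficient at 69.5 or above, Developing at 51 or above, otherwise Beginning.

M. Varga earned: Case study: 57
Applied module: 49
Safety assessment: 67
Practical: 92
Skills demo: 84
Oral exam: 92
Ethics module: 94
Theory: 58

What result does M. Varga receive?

Proficient

Weighted total:
  Case study 57 × 0.3 = 17.1
  Applied module 49 × 0.09 = 4.41
  Safety assessment 67 × 0.1 = 6.7
  Practical 92 × 0.14 = 12.88
  Skills demo 84 × 0.06 = 5.04
  Oral exam 92 × 0.13 = 11.96
  Ethics module 94 × 0.12 = 11.28
  Theory 58 × 0.06 = 3.48
Sum = 72.85
72.85 is ≥ 69.5 and < 88 → Proficient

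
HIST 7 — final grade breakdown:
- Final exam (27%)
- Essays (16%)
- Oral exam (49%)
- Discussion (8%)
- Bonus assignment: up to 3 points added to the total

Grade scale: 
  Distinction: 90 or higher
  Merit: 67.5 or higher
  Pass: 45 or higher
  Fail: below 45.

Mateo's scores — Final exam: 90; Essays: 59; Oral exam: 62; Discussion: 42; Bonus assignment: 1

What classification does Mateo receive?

Weighted total:
  Final exam 90 × 0.27 = 24.3
  Essays 59 × 0.16 = 9.44
  Oral exam 62 × 0.49 = 30.38
  Discussion 42 × 0.08 = 3.36
Sum = 67.48
Bonus assignment: 67.48 + 1 = 68.48
68.48 is ≥ 67.5 and < 90 → Merit

Merit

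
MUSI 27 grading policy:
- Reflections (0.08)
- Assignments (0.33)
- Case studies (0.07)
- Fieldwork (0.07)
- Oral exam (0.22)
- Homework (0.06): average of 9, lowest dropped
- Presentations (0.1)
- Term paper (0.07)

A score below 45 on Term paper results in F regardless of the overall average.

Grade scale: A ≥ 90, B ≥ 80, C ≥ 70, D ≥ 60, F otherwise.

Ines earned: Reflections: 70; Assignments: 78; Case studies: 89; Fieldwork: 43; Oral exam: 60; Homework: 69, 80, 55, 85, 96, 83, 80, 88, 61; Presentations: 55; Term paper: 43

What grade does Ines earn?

Homework: drop 55 → average of remaining 8 = 642/8 = 80.25
Term paper score 43 < 45: minimum not met.
Weighted total:
  Reflections 70 × 0.08 = 5.6
  Assignments 78 × 0.33 = 25.74
  Case studies 89 × 0.07 = 6.23
  Fieldwork 43 × 0.07 = 3.01
  Oral exam 60 × 0.22 = 13.2
  Homework 80.25 × 0.06 = 4.815
  Presentations 55 × 0.1 = 5.5
  Term paper 43 × 0.07 = 3.01
Sum = 67.105
Because the Term paper minimum was not met, the result is F.

F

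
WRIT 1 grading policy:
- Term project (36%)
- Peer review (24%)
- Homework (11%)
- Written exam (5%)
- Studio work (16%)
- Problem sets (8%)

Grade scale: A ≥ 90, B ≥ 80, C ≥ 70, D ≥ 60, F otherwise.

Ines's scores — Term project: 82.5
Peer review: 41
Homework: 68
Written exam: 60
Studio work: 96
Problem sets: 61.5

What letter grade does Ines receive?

C

Weighted total:
  Term project 82.5 × 0.36 = 29.7
  Peer review 41 × 0.24 = 9.84
  Homework 68 × 0.11 = 7.48
  Written exam 60 × 0.05 = 3
  Studio work 96 × 0.16 = 15.36
  Problem sets 61.5 × 0.08 = 4.92
Sum = 70.3
70.3 is ≥ 70 and < 80 → C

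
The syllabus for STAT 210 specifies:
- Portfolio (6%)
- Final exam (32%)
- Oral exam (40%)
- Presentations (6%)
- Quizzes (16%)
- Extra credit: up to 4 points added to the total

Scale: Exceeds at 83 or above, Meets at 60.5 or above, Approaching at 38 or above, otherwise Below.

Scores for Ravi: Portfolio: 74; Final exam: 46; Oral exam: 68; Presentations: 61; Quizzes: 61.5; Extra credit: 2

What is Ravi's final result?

Meets

Weighted total:
  Portfolio 74 × 0.06 = 4.44
  Final exam 46 × 0.32 = 14.72
  Oral exam 68 × 0.4 = 27.2
  Presentations 61 × 0.06 = 3.66
  Quizzes 61.5 × 0.16 = 9.84
Sum = 59.86
Extra credit: 59.86 + 2 = 61.86
61.86 is ≥ 60.5 and < 83 → Meets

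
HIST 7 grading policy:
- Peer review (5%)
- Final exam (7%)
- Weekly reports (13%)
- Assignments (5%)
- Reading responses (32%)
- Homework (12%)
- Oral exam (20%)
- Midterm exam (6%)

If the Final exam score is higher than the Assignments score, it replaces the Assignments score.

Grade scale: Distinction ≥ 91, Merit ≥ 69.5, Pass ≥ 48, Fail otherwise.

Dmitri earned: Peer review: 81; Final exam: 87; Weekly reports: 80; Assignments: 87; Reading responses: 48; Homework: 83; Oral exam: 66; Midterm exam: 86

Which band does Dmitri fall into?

Pass

Final exam (87) ≤ Assignments (87), so Assignments stays at 87.
Weighted total:
  Peer review 81 × 0.05 = 4.05
  Final exam 87 × 0.07 = 6.09
  Weekly reports 80 × 0.13 = 10.4
  Assignments 87 × 0.05 = 4.35
  Reading responses 48 × 0.32 = 15.36
  Homework 83 × 0.12 = 9.96
  Oral exam 66 × 0.2 = 13.2
  Midterm exam 86 × 0.06 = 5.16
Sum = 68.57
68.57 is ≥ 48 and < 69.5 → Pass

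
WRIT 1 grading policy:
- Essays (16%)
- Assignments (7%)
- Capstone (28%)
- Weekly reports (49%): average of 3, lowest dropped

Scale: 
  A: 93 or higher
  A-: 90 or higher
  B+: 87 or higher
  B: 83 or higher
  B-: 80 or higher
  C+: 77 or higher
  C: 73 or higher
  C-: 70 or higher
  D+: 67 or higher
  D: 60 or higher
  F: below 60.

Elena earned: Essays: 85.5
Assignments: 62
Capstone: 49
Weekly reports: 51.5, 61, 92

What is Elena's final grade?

D+

Weekly reports: drop 51.5 → average of remaining 2 = 153/2 = 76.5
Weighted total:
  Essays 85.5 × 0.16 = 13.68
  Assignments 62 × 0.07 = 4.34
  Capstone 49 × 0.28 = 13.72
  Weekly reports 76.5 × 0.49 = 37.485
Sum = 69.225
69.225 is ≥ 67 and < 70 → D+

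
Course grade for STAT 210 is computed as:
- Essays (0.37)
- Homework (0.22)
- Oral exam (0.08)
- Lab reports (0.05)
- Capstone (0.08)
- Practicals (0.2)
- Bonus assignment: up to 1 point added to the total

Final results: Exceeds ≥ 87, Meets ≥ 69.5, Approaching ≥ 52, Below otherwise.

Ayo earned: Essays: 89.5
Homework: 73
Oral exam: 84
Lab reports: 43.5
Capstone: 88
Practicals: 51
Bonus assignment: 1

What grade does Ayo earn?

Meets

Weighted total:
  Essays 89.5 × 0.37 = 33.115
  Homework 73 × 0.22 = 16.06
  Oral exam 84 × 0.08 = 6.72
  Lab reports 43.5 × 0.05 = 2.175
  Capstone 88 × 0.08 = 7.04
  Practicals 51 × 0.2 = 10.2
Sum = 75.31
Bonus assignment: 75.31 + 1 = 76.31
76.31 is ≥ 69.5 and < 87 → Meets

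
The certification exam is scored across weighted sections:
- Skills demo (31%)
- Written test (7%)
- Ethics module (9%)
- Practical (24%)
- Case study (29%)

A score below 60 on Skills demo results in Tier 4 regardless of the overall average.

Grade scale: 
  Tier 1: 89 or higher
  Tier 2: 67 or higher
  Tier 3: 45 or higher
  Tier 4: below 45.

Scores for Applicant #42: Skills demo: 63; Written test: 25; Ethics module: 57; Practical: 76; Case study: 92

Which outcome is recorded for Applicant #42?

Skills demo score 63 ≥ 60: minimum met.
Weighted total:
  Skills demo 63 × 0.31 = 19.53
  Written test 25 × 0.07 = 1.75
  Ethics module 57 × 0.09 = 5.13
  Practical 76 × 0.24 = 18.24
  Case study 92 × 0.29 = 26.68
Sum = 71.33
71.33 is ≥ 67 and < 89 → Tier 2

Tier 2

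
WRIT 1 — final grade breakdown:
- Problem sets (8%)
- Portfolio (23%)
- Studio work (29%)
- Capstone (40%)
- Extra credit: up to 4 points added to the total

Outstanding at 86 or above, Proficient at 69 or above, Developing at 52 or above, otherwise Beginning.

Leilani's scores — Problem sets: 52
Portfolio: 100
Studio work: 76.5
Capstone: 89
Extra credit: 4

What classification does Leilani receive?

Weighted total:
  Problem sets 52 × 0.08 = 4.16
  Portfolio 100 × 0.23 = 23
  Studio work 76.5 × 0.29 = 22.185
  Capstone 89 × 0.4 = 35.6
Sum = 84.945
Extra credit: 84.945 + 4 = 88.945
88.945 ≥ 86 → Outstanding

Outstanding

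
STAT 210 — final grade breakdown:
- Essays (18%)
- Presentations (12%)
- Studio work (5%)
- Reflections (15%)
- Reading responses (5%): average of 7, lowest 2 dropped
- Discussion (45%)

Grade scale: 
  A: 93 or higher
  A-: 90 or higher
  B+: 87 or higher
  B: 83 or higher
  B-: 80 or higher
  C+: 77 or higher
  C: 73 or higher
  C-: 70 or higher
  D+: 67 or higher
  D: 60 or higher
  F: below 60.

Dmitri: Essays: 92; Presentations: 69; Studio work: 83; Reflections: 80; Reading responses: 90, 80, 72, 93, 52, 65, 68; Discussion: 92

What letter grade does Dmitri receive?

Reading responses: drop 52, 65 → average of remaining 5 = 403/5 = 80.6
Weighted total:
  Essays 92 × 0.18 = 16.56
  Presentations 69 × 0.12 = 8.28
  Studio work 83 × 0.05 = 4.15
  Reflections 80 × 0.15 = 12
  Reading responses 80.6 × 0.05 = 4.03
  Discussion 92 × 0.45 = 41.4
Sum = 86.42
86.42 is ≥ 83 and < 87 → B

B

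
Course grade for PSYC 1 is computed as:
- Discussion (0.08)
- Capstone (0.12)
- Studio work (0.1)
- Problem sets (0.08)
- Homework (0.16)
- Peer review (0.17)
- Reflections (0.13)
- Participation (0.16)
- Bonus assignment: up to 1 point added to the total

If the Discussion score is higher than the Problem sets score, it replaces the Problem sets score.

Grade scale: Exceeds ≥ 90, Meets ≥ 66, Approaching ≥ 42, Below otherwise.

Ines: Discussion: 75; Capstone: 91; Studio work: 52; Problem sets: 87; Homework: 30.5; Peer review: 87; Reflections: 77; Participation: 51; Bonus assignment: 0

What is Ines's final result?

Discussion (75) ≤ Problem sets (87), so Problem sets stays at 87.
Weighted total:
  Discussion 75 × 0.08 = 6
  Capstone 91 × 0.12 = 10.92
  Studio work 52 × 0.1 = 5.2
  Problem sets 87 × 0.08 = 6.96
  Homework 30.5 × 0.16 = 4.88
  Peer review 87 × 0.17 = 14.79
  Reflections 77 × 0.13 = 10.01
  Participation 51 × 0.16 = 8.16
Sum = 66.92
Bonus assignment: 66.92 + 0 = 66.92
66.92 is ≥ 66 and < 90 → Meets

Meets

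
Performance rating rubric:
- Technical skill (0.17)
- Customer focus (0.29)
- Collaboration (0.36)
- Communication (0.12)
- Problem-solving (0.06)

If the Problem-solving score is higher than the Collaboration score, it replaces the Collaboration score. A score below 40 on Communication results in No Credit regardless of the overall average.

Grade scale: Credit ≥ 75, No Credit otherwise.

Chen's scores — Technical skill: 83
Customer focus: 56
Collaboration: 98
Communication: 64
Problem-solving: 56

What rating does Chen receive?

Problem-solving (56) ≤ Collaboration (98), so Collaboration stays at 98.
Communication score 64 ≥ 40: minimum met.
Weighted total:
  Technical skill 83 × 0.17 = 14.11
  Customer focus 56 × 0.29 = 16.24
  Collaboration 98 × 0.36 = 35.28
  Communication 64 × 0.12 = 7.68
  Problem-solving 56 × 0.06 = 3.36
Sum = 76.67
76.67 ≥ 75 → Credit

Credit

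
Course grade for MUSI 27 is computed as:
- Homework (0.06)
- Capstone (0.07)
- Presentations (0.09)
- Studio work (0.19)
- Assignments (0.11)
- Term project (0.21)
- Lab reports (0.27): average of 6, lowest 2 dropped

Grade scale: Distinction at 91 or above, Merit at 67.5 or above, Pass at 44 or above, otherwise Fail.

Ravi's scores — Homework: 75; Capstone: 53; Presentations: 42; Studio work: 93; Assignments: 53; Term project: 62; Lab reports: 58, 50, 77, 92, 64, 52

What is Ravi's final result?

Lab reports: drop 50, 52 → average of remaining 4 = 291/4 = 72.75
Weighted total:
  Homework 75 × 0.06 = 4.5
  Capstone 53 × 0.07 = 3.71
  Presentations 42 × 0.09 = 3.78
  Studio work 93 × 0.19 = 17.67
  Assignments 53 × 0.11 = 5.83
  Term project 62 × 0.21 = 13.02
  Lab reports 72.75 × 0.27 = 19.6425
Sum = 68.1525
68.1525 is ≥ 67.5 and < 91 → Merit

Merit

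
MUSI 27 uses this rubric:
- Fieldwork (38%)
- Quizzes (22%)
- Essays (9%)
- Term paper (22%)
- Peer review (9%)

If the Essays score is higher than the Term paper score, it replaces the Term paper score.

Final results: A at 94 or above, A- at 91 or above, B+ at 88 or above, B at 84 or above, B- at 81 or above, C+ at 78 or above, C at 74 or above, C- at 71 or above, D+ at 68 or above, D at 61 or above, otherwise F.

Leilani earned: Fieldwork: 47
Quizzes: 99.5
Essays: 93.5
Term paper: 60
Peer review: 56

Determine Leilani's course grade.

C-

Essays (93.5) > Term paper (60), so Term paper counts as 93.5.
Weighted total:
  Fieldwork 47 × 0.38 = 17.86
  Quizzes 99.5 × 0.22 = 21.89
  Essays 93.5 × 0.09 = 8.415
  Term paper 93.5 × 0.22 = 20.57
  Peer review 56 × 0.09 = 5.04
Sum = 73.775
73.775 is ≥ 71 and < 74 → C-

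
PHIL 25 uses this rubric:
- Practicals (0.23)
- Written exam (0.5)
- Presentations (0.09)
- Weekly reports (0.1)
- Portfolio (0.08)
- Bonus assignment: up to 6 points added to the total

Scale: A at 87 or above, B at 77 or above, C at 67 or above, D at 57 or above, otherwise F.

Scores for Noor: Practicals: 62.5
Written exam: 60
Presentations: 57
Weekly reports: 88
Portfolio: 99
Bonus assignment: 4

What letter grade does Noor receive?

C

Weighted total:
  Practicals 62.5 × 0.23 = 14.375
  Written exam 60 × 0.5 = 30
  Presentations 57 × 0.09 = 5.13
  Weekly reports 88 × 0.1 = 8.8
  Portfolio 99 × 0.08 = 7.92
Sum = 66.225
Bonus assignment: 66.225 + 4 = 70.225
70.225 is ≥ 67 and < 77 → C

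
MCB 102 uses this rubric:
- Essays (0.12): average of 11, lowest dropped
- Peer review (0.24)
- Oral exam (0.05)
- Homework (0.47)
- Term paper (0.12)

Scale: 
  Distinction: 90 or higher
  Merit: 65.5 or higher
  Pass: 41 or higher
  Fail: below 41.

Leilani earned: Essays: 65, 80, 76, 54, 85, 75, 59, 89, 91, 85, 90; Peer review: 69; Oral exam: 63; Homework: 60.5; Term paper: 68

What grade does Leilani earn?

Essays: drop 54 → average of remaining 10 = 795/10 = 79.5
Weighted total:
  Essays 79.5 × 0.12 = 9.54
  Peer review 69 × 0.24 = 16.56
  Oral exam 63 × 0.05 = 3.15
  Homework 60.5 × 0.47 = 28.435
  Term paper 68 × 0.12 = 8.16
Sum = 65.845
65.845 is ≥ 65.5 and < 90 → Merit

Merit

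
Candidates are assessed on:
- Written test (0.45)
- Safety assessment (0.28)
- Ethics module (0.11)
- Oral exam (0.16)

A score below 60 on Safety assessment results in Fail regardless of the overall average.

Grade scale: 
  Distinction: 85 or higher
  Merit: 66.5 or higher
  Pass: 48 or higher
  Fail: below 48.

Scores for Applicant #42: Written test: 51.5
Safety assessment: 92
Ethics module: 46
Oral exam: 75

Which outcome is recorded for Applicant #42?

Safety assessment score 92 ≥ 60: minimum met.
Weighted total:
  Written test 51.5 × 0.45 = 23.175
  Safety assessment 92 × 0.28 = 25.76
  Ethics module 46 × 0.11 = 5.06
  Oral exam 75 × 0.16 = 12
Sum = 65.995
65.995 is ≥ 48 and < 66.5 → Pass

Pass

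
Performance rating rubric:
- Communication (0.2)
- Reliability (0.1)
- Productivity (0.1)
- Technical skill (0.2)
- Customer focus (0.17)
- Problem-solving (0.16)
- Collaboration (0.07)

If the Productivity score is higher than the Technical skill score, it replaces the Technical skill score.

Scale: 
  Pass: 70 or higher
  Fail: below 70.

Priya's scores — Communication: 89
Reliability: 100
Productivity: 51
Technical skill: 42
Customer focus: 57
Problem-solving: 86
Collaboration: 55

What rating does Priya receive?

Productivity (51) > Technical skill (42), so Technical skill counts as 51.
Weighted total:
  Communication 89 × 0.2 = 17.8
  Reliability 100 × 0.1 = 10
  Productivity 51 × 0.1 = 5.1
  Technical skill 51 × 0.2 = 10.2
  Customer focus 57 × 0.17 = 9.69
  Problem-solving 86 × 0.16 = 13.76
  Collaboration 55 × 0.07 = 3.85
Sum = 70.4
70.4 ≥ 70 → Pass

Pass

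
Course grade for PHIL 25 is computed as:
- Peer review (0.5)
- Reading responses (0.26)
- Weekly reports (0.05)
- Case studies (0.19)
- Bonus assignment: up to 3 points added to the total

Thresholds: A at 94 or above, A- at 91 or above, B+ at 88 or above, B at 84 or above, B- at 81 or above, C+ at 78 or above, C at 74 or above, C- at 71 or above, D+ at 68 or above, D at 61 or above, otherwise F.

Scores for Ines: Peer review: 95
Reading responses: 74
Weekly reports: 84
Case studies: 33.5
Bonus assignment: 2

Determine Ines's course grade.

C+

Weighted total:
  Peer review 95 × 0.5 = 47.5
  Reading responses 74 × 0.26 = 19.24
  Weekly reports 84 × 0.05 = 4.2
  Case studies 33.5 × 0.19 = 6.365
Sum = 77.305
Bonus assignment: 77.305 + 2 = 79.305
79.305 is ≥ 78 and < 81 → C+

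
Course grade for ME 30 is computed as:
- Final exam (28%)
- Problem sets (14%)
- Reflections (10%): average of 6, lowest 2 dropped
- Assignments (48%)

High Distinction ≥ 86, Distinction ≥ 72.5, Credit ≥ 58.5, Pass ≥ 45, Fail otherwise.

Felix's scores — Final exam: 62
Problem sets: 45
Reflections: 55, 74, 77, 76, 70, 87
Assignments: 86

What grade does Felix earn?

Reflections: drop 55, 70 → average of remaining 4 = 314/4 = 78.5
Weighted total:
  Final exam 62 × 0.28 = 17.36
  Problem sets 45 × 0.14 = 6.3
  Reflections 78.5 × 0.1 = 7.85
  Assignments 86 × 0.48 = 41.28
Sum = 72.79
72.79 is ≥ 72.5 and < 86 → Distinction

Distinction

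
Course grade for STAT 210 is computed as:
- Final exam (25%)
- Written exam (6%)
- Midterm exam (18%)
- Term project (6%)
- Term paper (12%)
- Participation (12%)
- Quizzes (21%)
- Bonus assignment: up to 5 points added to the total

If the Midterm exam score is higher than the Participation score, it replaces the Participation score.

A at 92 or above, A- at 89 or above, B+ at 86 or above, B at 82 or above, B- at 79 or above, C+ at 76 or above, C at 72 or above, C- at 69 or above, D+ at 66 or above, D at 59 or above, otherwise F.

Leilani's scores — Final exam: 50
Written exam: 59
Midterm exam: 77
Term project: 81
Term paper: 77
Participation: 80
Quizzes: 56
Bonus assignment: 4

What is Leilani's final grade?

C-

Midterm exam (77) ≤ Participation (80), so Participation stays at 80.
Weighted total:
  Final exam 50 × 0.25 = 12.5
  Written exam 59 × 0.06 = 3.54
  Midterm exam 77 × 0.18 = 13.86
  Term project 81 × 0.06 = 4.86
  Term paper 77 × 0.12 = 9.24
  Participation 80 × 0.12 = 9.6
  Quizzes 56 × 0.21 = 11.76
Sum = 65.36
Bonus assignment: 65.36 + 4 = 69.36
69.36 is ≥ 69 and < 72 → C-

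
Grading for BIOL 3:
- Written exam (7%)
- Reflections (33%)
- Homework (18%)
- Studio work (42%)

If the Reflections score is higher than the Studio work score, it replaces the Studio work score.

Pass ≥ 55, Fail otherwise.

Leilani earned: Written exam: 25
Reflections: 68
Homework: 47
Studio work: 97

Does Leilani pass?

Pass

Reflections (68) ≤ Studio work (97), so Studio work stays at 97.
Weighted total:
  Written exam 25 × 0.07 = 1.75
  Reflections 68 × 0.33 = 22.44
  Homework 47 × 0.18 = 8.46
  Studio work 97 × 0.42 = 40.74
Sum = 73.39
73.39 ≥ 55 → Pass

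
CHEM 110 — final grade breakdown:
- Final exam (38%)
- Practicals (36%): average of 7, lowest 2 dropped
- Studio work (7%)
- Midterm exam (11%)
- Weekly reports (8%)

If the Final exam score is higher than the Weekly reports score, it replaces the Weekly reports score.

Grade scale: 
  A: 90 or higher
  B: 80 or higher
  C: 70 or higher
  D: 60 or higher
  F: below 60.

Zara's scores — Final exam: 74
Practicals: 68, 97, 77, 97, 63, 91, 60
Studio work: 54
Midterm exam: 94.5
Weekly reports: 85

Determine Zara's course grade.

Practicals: drop 60, 63 → average of remaining 5 = 430/5 = 86
Final exam (74) ≤ Weekly reports (85), so Weekly reports stays at 85.
Weighted total:
  Final exam 74 × 0.38 = 28.12
  Practicals 86 × 0.36 = 30.96
  Studio work 54 × 0.07 = 3.78
  Midterm exam 94.5 × 0.11 = 10.395
  Weekly reports 85 × 0.08 = 6.8
Sum = 80.055
80.055 is ≥ 80 and < 90 → B

B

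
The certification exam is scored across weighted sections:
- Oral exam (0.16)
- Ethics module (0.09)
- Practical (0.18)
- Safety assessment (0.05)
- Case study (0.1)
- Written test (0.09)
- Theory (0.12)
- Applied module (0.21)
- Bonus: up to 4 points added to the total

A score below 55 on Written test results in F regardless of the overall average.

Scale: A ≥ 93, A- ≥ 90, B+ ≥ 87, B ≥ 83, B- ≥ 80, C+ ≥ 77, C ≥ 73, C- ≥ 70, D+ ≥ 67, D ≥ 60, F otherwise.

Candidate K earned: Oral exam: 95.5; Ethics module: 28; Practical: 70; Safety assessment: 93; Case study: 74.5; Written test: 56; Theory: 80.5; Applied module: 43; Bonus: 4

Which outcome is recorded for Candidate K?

C-

Written test score 56 ≥ 55: minimum met.
Weighted total:
  Oral exam 95.5 × 0.16 = 15.28
  Ethics module 28 × 0.09 = 2.52
  Practical 70 × 0.18 = 12.6
  Safety assessment 93 × 0.05 = 4.65
  Case study 74.5 × 0.1 = 7.45
  Written test 56 × 0.09 = 5.04
  Theory 80.5 × 0.12 = 9.66
  Applied module 43 × 0.21 = 9.03
Sum = 66.23
Bonus: 66.23 + 4 = 70.23
70.23 is ≥ 70 and < 73 → C-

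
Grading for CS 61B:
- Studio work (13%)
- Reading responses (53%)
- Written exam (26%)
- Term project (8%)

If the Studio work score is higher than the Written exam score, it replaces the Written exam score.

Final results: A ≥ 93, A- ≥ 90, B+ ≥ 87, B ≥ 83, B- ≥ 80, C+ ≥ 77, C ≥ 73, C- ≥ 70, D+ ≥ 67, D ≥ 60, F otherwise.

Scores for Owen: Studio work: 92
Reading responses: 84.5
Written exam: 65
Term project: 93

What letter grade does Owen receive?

B+

Studio work (92) > Written exam (65), so Written exam counts as 92.
Weighted total:
  Studio work 92 × 0.13 = 11.96
  Reading responses 84.5 × 0.53 = 44.785
  Written exam 92 × 0.26 = 23.92
  Term project 93 × 0.08 = 7.44
Sum = 88.105
88.105 is ≥ 87 and < 90 → B+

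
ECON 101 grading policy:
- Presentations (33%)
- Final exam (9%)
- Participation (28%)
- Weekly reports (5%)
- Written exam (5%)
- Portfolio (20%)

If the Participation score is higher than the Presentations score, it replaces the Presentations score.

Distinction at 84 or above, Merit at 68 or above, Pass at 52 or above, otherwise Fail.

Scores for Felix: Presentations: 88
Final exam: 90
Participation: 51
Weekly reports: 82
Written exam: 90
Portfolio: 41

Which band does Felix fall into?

Participation (51) ≤ Presentations (88), so Presentations stays at 88.
Weighted total:
  Presentations 88 × 0.33 = 29.04
  Final exam 90 × 0.09 = 8.1
  Participation 51 × 0.28 = 14.28
  Weekly reports 82 × 0.05 = 4.1
  Written exam 90 × 0.05 = 4.5
  Portfolio 41 × 0.2 = 8.2
Sum = 68.22
68.22 is ≥ 68 and < 84 → Merit

Merit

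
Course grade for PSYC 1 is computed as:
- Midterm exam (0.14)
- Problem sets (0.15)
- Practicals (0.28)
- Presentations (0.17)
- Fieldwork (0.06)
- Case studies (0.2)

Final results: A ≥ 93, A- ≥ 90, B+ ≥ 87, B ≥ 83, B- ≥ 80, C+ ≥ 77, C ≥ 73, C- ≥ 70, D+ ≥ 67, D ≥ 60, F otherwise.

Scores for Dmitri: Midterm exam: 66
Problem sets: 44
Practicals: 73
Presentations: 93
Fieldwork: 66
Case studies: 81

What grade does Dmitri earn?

Weighted total:
  Midterm exam 66 × 0.14 = 9.24
  Problem sets 44 × 0.15 = 6.6
  Practicals 73 × 0.28 = 20.44
  Presentations 93 × 0.17 = 15.81
  Fieldwork 66 × 0.06 = 3.96
  Case studies 81 × 0.2 = 16.2
Sum = 72.25
72.25 is ≥ 70 and < 73 → C-

C-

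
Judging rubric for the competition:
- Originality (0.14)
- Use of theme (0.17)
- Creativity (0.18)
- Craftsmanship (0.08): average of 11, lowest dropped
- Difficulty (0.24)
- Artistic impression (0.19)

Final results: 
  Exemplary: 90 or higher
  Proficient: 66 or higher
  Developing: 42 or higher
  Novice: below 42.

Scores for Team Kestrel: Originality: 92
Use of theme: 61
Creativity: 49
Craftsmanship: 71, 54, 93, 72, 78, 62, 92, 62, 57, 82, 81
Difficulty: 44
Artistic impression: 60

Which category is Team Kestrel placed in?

Craftsmanship: drop 54 → average of remaining 10 = 750/10 = 75
Weighted total:
  Originality 92 × 0.14 = 12.88
  Use of theme 61 × 0.17 = 10.37
  Creativity 49 × 0.18 = 8.82
  Craftsmanship 75 × 0.08 = 6
  Difficulty 44 × 0.24 = 10.56
  Artistic impression 60 × 0.19 = 11.4
Sum = 60.03
60.03 is ≥ 42 and < 66 → Developing

Developing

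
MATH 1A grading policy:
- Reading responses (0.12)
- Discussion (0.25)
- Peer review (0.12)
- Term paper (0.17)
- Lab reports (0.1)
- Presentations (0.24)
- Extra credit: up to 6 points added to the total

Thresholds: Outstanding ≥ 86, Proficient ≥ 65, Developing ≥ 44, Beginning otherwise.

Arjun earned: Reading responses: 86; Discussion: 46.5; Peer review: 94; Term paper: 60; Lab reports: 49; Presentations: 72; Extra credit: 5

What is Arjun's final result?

Weighted total:
  Reading responses 86 × 0.12 = 10.32
  Discussion 46.5 × 0.25 = 11.625
  Peer review 94 × 0.12 = 11.28
  Term paper 60 × 0.17 = 10.2
  Lab reports 49 × 0.1 = 4.9
  Presentations 72 × 0.24 = 17.28
Sum = 65.605
Extra credit: 65.605 + 5 = 70.605
70.605 is ≥ 65 and < 86 → Proficient

Proficient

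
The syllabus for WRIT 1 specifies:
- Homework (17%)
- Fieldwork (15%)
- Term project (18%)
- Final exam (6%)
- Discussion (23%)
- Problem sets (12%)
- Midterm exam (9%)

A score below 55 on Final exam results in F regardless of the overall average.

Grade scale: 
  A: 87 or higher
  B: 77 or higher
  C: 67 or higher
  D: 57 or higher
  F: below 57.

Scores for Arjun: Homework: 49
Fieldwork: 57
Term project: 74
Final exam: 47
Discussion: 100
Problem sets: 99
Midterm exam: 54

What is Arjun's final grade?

Final exam score 47 < 55: minimum not met.
Weighted total:
  Homework 49 × 0.17 = 8.33
  Fieldwork 57 × 0.15 = 8.55
  Term project 74 × 0.18 = 13.32
  Final exam 47 × 0.06 = 2.82
  Discussion 100 × 0.23 = 23
  Problem sets 99 × 0.12 = 11.88
  Midterm exam 54 × 0.09 = 4.86
Sum = 72.76
Because the Final exam minimum was not met, the result is F.

F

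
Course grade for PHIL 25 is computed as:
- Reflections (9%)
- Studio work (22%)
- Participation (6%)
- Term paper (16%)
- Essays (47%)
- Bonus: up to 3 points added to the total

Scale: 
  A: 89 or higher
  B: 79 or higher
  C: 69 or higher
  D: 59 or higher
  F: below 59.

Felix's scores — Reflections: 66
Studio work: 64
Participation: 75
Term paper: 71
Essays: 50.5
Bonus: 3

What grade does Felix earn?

D

Weighted total:
  Reflections 66 × 0.09 = 5.94
  Studio work 64 × 0.22 = 14.08
  Participation 75 × 0.06 = 4.5
  Term paper 71 × 0.16 = 11.36
  Essays 50.5 × 0.47 = 23.735
Sum = 59.615
Bonus: 59.615 + 3 = 62.615
62.615 is ≥ 59 and < 69 → D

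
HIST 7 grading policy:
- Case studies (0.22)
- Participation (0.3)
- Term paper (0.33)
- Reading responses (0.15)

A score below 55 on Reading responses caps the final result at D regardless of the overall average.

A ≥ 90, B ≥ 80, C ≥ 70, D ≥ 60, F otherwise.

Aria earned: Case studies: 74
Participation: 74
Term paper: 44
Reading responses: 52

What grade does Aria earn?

Reading responses score 52 < 55: minimum not met.
Weighted total:
  Case studies 74 × 0.22 = 16.28
  Participation 74 × 0.3 = 22.2
  Term paper 44 × 0.33 = 14.52
  Reading responses 52 × 0.15 = 7.8
Sum = 60.8
60.8 would be D; cap at D applies → D.

D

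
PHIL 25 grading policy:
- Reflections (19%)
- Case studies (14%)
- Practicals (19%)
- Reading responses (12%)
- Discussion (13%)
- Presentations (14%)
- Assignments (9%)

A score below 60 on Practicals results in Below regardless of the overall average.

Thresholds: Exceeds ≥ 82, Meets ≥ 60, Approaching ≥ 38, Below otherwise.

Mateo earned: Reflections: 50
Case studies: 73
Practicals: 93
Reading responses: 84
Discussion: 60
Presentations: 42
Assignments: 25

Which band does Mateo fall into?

Meets

Practicals score 93 ≥ 60: minimum met.
Weighted total:
  Reflections 50 × 0.19 = 9.5
  Case studies 73 × 0.14 = 10.22
  Practicals 93 × 0.19 = 17.67
  Reading responses 84 × 0.12 = 10.08
  Discussion 60 × 0.13 = 7.8
  Presentations 42 × 0.14 = 5.88
  Assignments 25 × 0.09 = 2.25
Sum = 63.4
63.4 is ≥ 60 and < 82 → Meets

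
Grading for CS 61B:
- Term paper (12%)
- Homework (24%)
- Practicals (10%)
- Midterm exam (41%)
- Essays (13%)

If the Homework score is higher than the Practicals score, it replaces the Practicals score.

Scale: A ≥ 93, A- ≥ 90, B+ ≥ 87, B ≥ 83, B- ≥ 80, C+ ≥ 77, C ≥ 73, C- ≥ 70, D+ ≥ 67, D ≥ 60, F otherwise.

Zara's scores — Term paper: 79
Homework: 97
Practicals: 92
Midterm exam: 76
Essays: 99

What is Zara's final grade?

Homework (97) > Practicals (92), so Practicals counts as 97.
Weighted total:
  Term paper 79 × 0.12 = 9.48
  Homework 97 × 0.24 = 23.28
  Practicals 97 × 0.1 = 9.7
  Midterm exam 76 × 0.41 = 31.16
  Essays 99 × 0.13 = 12.87
Sum = 86.49
86.49 is ≥ 83 and < 87 → B

B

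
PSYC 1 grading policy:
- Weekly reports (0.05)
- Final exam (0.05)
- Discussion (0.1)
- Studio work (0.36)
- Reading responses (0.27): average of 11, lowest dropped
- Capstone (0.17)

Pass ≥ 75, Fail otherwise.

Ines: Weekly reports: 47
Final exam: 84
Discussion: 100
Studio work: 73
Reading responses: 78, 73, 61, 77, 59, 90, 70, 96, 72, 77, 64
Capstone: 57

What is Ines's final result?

Fail

Reading responses: drop 59 → average of remaining 10 = 758/10 = 75.8
Weighted total:
  Weekly reports 47 × 0.05 = 2.35
  Final exam 84 × 0.05 = 4.2
  Discussion 100 × 0.1 = 10
  Studio work 73 × 0.36 = 26.28
  Reading responses 75.8 × 0.27 = 20.466
  Capstone 57 × 0.17 = 9.69
Sum = 72.986
72.986 < 75 → Fail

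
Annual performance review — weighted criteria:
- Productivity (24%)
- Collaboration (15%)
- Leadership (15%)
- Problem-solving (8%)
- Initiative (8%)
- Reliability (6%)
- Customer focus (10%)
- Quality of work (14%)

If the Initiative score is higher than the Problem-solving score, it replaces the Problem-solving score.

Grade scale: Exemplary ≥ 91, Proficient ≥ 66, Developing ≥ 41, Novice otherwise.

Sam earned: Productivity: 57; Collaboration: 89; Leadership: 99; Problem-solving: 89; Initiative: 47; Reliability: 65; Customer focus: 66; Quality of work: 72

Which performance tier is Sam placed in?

Initiative (47) ≤ Problem-solving (89), so Problem-solving stays at 89.
Weighted total:
  Productivity 57 × 0.24 = 13.68
  Collaboration 89 × 0.15 = 13.35
  Leadership 99 × 0.15 = 14.85
  Problem-solving 89 × 0.08 = 7.12
  Initiative 47 × 0.08 = 3.76
  Reliability 65 × 0.06 = 3.9
  Customer focus 66 × 0.1 = 6.6
  Quality of work 72 × 0.14 = 10.08
Sum = 73.34
73.34 is ≥ 66 and < 91 → Proficient

Proficient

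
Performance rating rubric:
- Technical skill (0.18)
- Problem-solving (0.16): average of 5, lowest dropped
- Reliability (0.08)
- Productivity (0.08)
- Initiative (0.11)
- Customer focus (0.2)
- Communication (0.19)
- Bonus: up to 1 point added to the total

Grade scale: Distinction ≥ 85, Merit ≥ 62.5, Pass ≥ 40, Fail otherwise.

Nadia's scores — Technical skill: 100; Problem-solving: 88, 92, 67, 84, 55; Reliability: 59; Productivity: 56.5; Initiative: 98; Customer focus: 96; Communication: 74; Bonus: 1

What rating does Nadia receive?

Problem-solving: drop 55 → average of remaining 4 = 331/4 = 82.75
Weighted total:
  Technical skill 100 × 0.18 = 18
  Problem-solving 82.75 × 0.16 = 13.24
  Reliability 59 × 0.08 = 4.72
  Productivity 56.5 × 0.08 = 4.52
  Initiative 98 × 0.11 = 10.78
  Customer focus 96 × 0.2 = 19.2
  Communication 74 × 0.19 = 14.06
Sum = 84.52
Bonus: 84.52 + 1 = 85.52
85.52 ≥ 85 → Distinction

Distinction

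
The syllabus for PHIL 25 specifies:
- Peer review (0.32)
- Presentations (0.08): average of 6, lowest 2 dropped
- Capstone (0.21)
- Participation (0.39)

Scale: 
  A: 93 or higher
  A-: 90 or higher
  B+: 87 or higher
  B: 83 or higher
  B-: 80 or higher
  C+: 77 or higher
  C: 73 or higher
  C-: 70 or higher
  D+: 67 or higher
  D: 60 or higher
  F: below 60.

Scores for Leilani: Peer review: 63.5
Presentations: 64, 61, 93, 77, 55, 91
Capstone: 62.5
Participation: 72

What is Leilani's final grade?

Presentations: drop 55, 61 → average of remaining 4 = 325/4 = 81.25
Weighted total:
  Peer review 63.5 × 0.32 = 20.32
  Presentations 81.25 × 0.08 = 6.5
  Capstone 62.5 × 0.21 = 13.125
  Participation 72 × 0.39 = 28.08
Sum = 68.025
68.025 is ≥ 67 and < 70 → D+

D+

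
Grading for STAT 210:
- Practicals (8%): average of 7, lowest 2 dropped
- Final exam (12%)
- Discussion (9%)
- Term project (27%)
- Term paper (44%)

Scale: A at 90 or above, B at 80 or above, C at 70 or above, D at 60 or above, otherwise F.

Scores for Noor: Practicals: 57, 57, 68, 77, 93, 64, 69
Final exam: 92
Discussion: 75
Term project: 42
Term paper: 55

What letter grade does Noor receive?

F

Practicals: drop 57, 57 → average of remaining 5 = 371/5 = 74.2
Weighted total:
  Practicals 74.2 × 0.08 = 5.936
  Final exam 92 × 0.12 = 11.04
  Discussion 75 × 0.09 = 6.75
  Term project 42 × 0.27 = 11.34
  Term paper 55 × 0.44 = 24.2
Sum = 59.266
59.266 < 60 → F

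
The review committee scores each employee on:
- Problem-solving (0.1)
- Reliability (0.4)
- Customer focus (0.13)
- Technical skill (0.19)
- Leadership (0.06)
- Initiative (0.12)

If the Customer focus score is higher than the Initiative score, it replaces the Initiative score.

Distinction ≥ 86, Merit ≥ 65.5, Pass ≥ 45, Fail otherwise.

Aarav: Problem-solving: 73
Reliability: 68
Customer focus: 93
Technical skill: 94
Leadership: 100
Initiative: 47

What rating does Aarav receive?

Customer focus (93) > Initiative (47), so Initiative counts as 93.
Weighted total:
  Problem-solving 73 × 0.1 = 7.3
  Reliability 68 × 0.4 = 27.2
  Customer focus 93 × 0.13 = 12.09
  Technical skill 94 × 0.19 = 17.86
  Leadership 100 × 0.06 = 6
  Initiative 93 × 0.12 = 11.16
Sum = 81.61
81.61 is ≥ 65.5 and < 86 → Merit

Merit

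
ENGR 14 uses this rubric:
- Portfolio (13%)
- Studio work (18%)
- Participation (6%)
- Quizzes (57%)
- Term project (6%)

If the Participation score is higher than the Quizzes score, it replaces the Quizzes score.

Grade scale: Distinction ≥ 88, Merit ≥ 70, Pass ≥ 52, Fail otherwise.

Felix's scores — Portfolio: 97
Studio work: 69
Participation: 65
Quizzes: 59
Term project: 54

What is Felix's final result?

Pass

Participation (65) > Quizzes (59), so Quizzes counts as 65.
Weighted total:
  Portfolio 97 × 0.13 = 12.61
  Studio work 69 × 0.18 = 12.42
  Participation 65 × 0.06 = 3.9
  Quizzes 65 × 0.57 = 37.05
  Term project 54 × 0.06 = 3.24
Sum = 69.22
69.22 is ≥ 52 and < 70 → Pass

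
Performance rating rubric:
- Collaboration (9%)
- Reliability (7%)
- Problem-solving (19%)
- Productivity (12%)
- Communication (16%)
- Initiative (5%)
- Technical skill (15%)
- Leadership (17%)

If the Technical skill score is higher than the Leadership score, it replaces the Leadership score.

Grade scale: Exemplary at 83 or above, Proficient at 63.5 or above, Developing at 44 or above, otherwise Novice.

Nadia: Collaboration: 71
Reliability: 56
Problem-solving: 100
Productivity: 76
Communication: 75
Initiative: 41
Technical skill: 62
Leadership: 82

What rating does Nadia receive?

Proficient

Technical skill (62) ≤ Leadership (82), so Leadership stays at 82.
Weighted total:
  Collaboration 71 × 0.09 = 6.39
  Reliability 56 × 0.07 = 3.92
  Problem-solving 100 × 0.19 = 19
  Productivity 76 × 0.12 = 9.12
  Communication 75 × 0.16 = 12
  Initiative 41 × 0.05 = 2.05
  Technical skill 62 × 0.15 = 9.3
  Leadership 82 × 0.17 = 13.94
Sum = 75.72
75.72 is ≥ 63.5 and < 83 → Proficient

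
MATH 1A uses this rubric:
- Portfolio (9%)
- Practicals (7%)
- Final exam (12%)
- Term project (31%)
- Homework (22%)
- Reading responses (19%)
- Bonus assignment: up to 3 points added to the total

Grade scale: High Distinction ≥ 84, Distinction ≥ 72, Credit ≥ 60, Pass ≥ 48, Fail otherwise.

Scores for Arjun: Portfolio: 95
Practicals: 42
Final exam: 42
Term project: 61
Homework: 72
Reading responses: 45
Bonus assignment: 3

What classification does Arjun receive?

Weighted total:
  Portfolio 95 × 0.09 = 8.55
  Practicals 42 × 0.07 = 2.94
  Final exam 42 × 0.12 = 5.04
  Term project 61 × 0.31 = 18.91
  Homework 72 × 0.22 = 15.84
  Reading responses 45 × 0.19 = 8.55
Sum = 59.83
Bonus assignment: 59.83 + 3 = 62.83
62.83 is ≥ 60 and < 72 → Credit

Credit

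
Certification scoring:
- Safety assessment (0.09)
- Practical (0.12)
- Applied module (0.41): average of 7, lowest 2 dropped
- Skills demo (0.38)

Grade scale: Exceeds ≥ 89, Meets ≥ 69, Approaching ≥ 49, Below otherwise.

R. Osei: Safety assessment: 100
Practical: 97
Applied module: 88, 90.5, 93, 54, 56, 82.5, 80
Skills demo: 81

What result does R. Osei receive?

Applied module: drop 54, 56 → average of remaining 5 = 434/5 = 86.8
Weighted total:
  Safety assessment 100 × 0.09 = 9
  Practical 97 × 0.12 = 11.64
  Applied module 86.8 × 0.41 = 35.588
  Skills demo 81 × 0.38 = 30.78
Sum = 87.008
87.008 is ≥ 69 and < 89 → Meets

Meets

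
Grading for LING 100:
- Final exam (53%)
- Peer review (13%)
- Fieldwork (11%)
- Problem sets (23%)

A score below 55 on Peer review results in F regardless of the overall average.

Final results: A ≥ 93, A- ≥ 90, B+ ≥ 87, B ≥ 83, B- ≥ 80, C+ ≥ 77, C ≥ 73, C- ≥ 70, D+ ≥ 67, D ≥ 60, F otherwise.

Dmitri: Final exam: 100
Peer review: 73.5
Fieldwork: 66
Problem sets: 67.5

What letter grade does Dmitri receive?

Peer review score 73.5 ≥ 55: minimum met.
Weighted total:
  Final exam 100 × 0.53 = 53
  Peer review 73.5 × 0.13 = 9.555
  Fieldwork 66 × 0.11 = 7.26
  Problem sets 67.5 × 0.23 = 15.525
Sum = 85.34
85.34 is ≥ 83 and < 87 → B

B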